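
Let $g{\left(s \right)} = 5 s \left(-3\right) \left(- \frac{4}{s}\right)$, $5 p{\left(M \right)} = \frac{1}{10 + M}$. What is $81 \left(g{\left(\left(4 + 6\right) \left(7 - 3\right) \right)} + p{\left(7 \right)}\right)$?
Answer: $\frac{413181}{85} \approx 4861.0$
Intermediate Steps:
$p{\left(M \right)} = \frac{1}{5 \left(10 + M\right)}$
$g{\left(s \right)} = 60$ ($g{\left(s \right)} = - 15 s \left(- \frac{4}{s}\right) = 60$)
$81 \left(g{\left(\left(4 + 6\right) \left(7 - 3\right) \right)} + p{\left(7 \right)}\right) = 81 \left(60 + \frac{1}{5 \left(10 + 7\right)}\right) = 81 \left(60 + \frac{1}{5 \cdot 17}\right) = 81 \left(60 + \frac{1}{5} \cdot \frac{1}{17}\right) = 81 \left(60 + \frac{1}{85}\right) = 81 \cdot \frac{5101}{85} = \frac{413181}{85}$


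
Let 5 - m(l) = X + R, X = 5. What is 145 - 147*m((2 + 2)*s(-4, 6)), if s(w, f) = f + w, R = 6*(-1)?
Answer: -737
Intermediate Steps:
R = -6
m(l) = 6 (m(l) = 5 - (5 - 6) = 5 - 1*(-1) = 5 + 1 = 6)
145 - 147*m((2 + 2)*s(-4, 6)) = 145 - 147*6 = 145 - 882 = -737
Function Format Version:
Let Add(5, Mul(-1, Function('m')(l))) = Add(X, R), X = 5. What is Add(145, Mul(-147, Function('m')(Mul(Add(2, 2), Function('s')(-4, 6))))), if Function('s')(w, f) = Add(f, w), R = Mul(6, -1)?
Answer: -737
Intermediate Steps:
R = -6
Function('m')(l) = 6 (Function('m')(l) = Add(5, Mul(-1, Add(5, -6))) = Add(5, Mul(-1, -1)) = Add(5, 1) = 6)
Add(145, Mul(-147, Function('m')(Mul(Add(2, 2), Function('s')(-4, 6))))) = Add(145, Mul(-147, 6)) = Add(145, -882) = -737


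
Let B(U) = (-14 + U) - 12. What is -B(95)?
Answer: -69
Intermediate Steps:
B(U) = -26 + U
-B(95) = -(-26 + 95) = -1*69 = -69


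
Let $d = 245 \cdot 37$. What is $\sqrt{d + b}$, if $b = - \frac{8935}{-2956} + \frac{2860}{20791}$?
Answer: $\frac{\sqrt{8562859339713438265}}{30729098} \approx 95.227$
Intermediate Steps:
$d = 9065$
$b = \frac{194221745}{61458196}$ ($b = \left(-8935\right) \left(- \frac{1}{2956}\right) + 2860 \cdot \frac{1}{20791} = \frac{8935}{2956} + \frac{2860}{20791} = \frac{194221745}{61458196} \approx 3.1602$)
$\sqrt{d + b} = \sqrt{9065 + \frac{194221745}{61458196}} = \sqrt{\frac{557312768485}{61458196}} = \frac{\sqrt{8562859339713438265}}{30729098}$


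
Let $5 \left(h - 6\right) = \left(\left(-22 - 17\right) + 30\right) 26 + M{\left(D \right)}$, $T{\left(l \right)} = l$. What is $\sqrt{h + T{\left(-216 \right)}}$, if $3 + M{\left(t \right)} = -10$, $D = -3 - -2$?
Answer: $\frac{i \sqrt{6485}}{5} \approx 16.106 i$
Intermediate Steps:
$D = -1$ ($D = -3 + 2 = -1$)
$M{\left(t \right)} = -13$ ($M{\left(t \right)} = -3 - 10 = -13$)
$h = - \frac{217}{5}$ ($h = 6 + \frac{\left(\left(-22 - 17\right) + 30\right) 26 - 13}{5} = 6 + \frac{\left(-39 + 30\right) 26 - 13}{5} = 6 + \frac{\left(-9\right) 26 - 13}{5} = 6 + \frac{-234 - 13}{5} = 6 + \frac{1}{5} \left(-247\right) = 6 - \frac{247}{5} = - \frac{217}{5} \approx -43.4$)
$\sqrt{h + T{\left(-216 \right)}} = \sqrt{- \frac{217}{5} - 216} = \sqrt{- \frac{1297}{5}} = \frac{i \sqrt{6485}}{5}$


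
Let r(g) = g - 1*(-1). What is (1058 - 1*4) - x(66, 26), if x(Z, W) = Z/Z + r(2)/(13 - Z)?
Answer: 55812/53 ≈ 1053.1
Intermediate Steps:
r(g) = 1 + g (r(g) = g + 1 = 1 + g)
x(Z, W) = 1 + 3/(13 - Z) (x(Z, W) = Z/Z + (1 + 2)/(13 - Z) = 1 + 3/(13 - Z))
(1058 - 1*4) - x(66, 26) = (1058 - 1*4) - (-16 + 66)/(-13 + 66) = (1058 - 4) - 50/53 = 1054 - 50/53 = 55812/53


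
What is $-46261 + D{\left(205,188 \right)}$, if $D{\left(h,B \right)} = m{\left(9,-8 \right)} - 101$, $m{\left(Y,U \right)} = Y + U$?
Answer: $-46361$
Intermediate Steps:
$m{\left(Y,U \right)} = U + Y$
$D{\left(h,B \right)} = -100$ ($D{\left(h,B \right)} = \left(-8 + 9\right) - 101 = 1 - 101 = -100$)
$-46261 + D{\left(205,188 \right)} = -46261 - 100 = -46361$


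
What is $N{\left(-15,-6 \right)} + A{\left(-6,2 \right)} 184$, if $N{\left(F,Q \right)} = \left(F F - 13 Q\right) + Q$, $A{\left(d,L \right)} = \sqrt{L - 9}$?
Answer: $297 + 184 i \sqrt{7} \approx 297.0 + 486.82 i$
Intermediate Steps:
$A{\left(d,L \right)} = \sqrt{-9 + L}$
$N{\left(F,Q \right)} = F^{2} - 12 Q$ ($N{\left(F,Q \right)} = \left(F^{2} - 13 Q\right) + Q = F^{2} - 12 Q$)
$N{\left(-15,-6 \right)} + A{\left(-6,2 \right)} 184 = \left(\left(-15\right)^{2} - -72\right) + \sqrt{-9 + 2} \cdot 184 = \left(225 + 72\right) + \sqrt{-7} \cdot 184 = 297 + i \sqrt{7} \cdot 184 = 297 + 184 i \sqrt{7}$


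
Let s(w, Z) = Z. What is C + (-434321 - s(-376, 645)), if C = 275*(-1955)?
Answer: -972591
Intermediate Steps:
C = -537625
C + (-434321 - s(-376, 645)) = -537625 + (-434321 - 1*645) = -537625 + (-434321 - 645) = -537625 - 434966 = -972591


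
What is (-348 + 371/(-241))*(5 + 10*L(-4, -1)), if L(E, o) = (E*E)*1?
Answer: -13899435/241 ≈ -57674.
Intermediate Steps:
L(E, o) = E² (L(E, o) = E²*1 = E²)
(-348 + 371/(-241))*(5 + 10*L(-4, -1)) = (-348 + 371/(-241))*(5 + 10*(-4)²) = (-348 + 371*(-1/241))*(5 + 10*16) = (-348 - 371/241)*(5 + 160) = -84239/241*165 = -13899435/241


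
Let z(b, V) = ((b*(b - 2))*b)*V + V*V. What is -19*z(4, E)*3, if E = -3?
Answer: 4959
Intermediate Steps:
z(b, V) = V² + V*b²*(-2 + b) (z(b, V) = ((b*(-2 + b))*b)*V + V² = (b²*(-2 + b))*V + V² = V*b²*(-2 + b) + V² = V² + V*b²*(-2 + b))
-19*z(4, E)*3 = -(-57)*(-3 + 4³ - 2*4²)*3 = -(-57)*(-3 + 64 - 2*16)*3 = -(-57)*(-3 + 64 - 32)*3 = -(-57)*29*3 = -19*(-87)*3 = 1653*3 = 4959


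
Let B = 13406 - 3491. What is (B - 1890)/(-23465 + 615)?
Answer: -321/914 ≈ -0.35120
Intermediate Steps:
B = 9915
(B - 1890)/(-23465 + 615) = (9915 - 1890)/(-23465 + 615) = 8025/(-22850) = 8025*(-1/22850) = -321/914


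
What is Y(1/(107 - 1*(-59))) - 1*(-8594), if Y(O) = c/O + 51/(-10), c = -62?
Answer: -17031/10 ≈ -1703.1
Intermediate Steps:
Y(O) = -51/10 - 62/O (Y(O) = -62/O + 51/(-10) = -62/O + 51*(-⅒) = -62/O - 51/10 = -51/10 - 62/O)
Y(1/(107 - 1*(-59))) - 1*(-8594) = (-51/10 - 62/(1/(107 - 1*(-59)))) - 1*(-8594) = (-51/10 - 62/(1/(107 + 59))) + 8594 = (-51/10 - 62/(1/166)) + 8594 = (-51/10 - 62/1/166) + 8594 = (-51/10 - 62*166) + 8594 = (-51/10 - 10292) + 8594 = -102971/10 + 8594 = -17031/10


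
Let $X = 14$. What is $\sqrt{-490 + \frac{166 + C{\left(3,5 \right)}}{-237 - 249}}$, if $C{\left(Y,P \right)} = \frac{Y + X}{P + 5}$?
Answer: $\frac{i \sqrt{3971795}}{90} \approx 22.144 i$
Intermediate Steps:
$C{\left(Y,P \right)} = \frac{14 + Y}{5 + P}$ ($C{\left(Y,P \right)} = \frac{Y + 14}{P + 5} = \frac{14 + Y}{5 + P}$)
$\sqrt{-490 + \frac{166 + C{\left(3,5 \right)}}{-237 - 249}} = \sqrt{-490 + \frac{166 + \frac{14 + 3}{5 + 5}}{-237 - 249}} = \sqrt{-490 + \frac{166 + \frac{1}{10} \cdot 17}{-486}} = \sqrt{-490 + \left(166 + \frac{1}{10} \cdot 17\right) \left(- \frac{1}{486}\right)} = \sqrt{-490 + \left(166 + \frac{17}{10}\right) \left(- \frac{1}{486}\right)} = \sqrt{-490 + \frac{1677}{10} \left(- \frac{1}{486}\right)} = \sqrt{-490 - \frac{559}{1620}} = \sqrt{- \frac{794359}{1620}} = \frac{i \sqrt{3971795}}{90}$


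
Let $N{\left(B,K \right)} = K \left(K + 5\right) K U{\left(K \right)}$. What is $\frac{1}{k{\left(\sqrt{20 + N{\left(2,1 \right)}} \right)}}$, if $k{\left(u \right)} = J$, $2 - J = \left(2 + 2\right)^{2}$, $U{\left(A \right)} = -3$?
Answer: $- \frac{1}{14} \approx -0.071429$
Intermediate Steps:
$N{\left(B,K \right)} = - 3 K^{2} \left(5 + K\right)$ ($N{\left(B,K \right)} = K \left(K + 5\right) K \left(-3\right) = K \left(5 + K\right) K \left(-3\right) = K K \left(5 + K\right) \left(-3\right) = K^{2} \left(5 + K\right) \left(-3\right) = - 3 K^{2} \left(5 + K\right)$)
$J = -14$ ($J = 2 - \left(2 + 2\right)^{2} = 2 - 4^{2} = 2 - 16 = -14$)
$k{\left(u \right)} = -14$
$\frac{1}{k{\left(\sqrt{20 + N{\left(2,1 \right)}} \right)}} = \frac{1}{-14} = - \frac{1}{14}$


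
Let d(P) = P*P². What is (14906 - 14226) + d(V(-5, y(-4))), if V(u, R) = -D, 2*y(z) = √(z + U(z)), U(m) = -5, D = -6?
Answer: 896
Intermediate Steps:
y(z) = √(-5 + z)/2 (y(z) = √(z - 5)/2 = √(-5 + z)/2)
V(u, R) = 6 (V(u, R) = -1*(-6) = 6)
d(P) = P³
(14906 - 14226) + d(V(-5, y(-4))) = (14906 - 14226) + 6³ = 680 + 216 = 896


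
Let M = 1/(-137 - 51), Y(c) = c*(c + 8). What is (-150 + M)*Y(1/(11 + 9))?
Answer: -4540361/75200 ≈ -60.377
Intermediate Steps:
Y(c) = c*(8 + c)
M = -1/188 (M = 1/(-188) = -1/188 ≈ -0.0053191)
(-150 + M)*Y(1/(11 + 9)) = (-150 - 1/188)*((8 + 1/(11 + 9))/(11 + 9)) = -28201*(8 + 1/20)/(188*20) = -28201*(8 + 1/20)/3760 = -28201*161/(3760*20) = -28201/188*161/400 = -4540361/75200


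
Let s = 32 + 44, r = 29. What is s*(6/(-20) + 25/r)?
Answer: 6194/145 ≈ 42.717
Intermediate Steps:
s = 76
s*(6/(-20) + 25/r) = 76*(6/(-20) + 25/29) = 76*(6*(-1/20) + 25*(1/29)) = 76*(-3/10 + 25/29) = 76*(163/290) = 6194/145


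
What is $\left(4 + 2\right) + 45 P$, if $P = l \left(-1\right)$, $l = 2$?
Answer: $-84$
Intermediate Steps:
$P = -2$ ($P = 2 \left(-1\right) = -2$)
$\left(4 + 2\right) + 45 P = \left(4 + 2\right) + 45 \left(-2\right) = 6 - 90 = -84$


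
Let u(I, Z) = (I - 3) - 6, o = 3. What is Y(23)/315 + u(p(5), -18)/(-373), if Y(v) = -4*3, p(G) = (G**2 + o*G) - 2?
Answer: -4537/39165 ≈ -0.11584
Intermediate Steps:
p(G) = -2 + G**2 + 3*G (p(G) = (G**2 + 3*G) - 2 = -2 + G**2 + 3*G)
u(I, Z) = -9 + I (u(I, Z) = (-3 + I) - 6 = -9 + I)
Y(v) = -12
Y(23)/315 + u(p(5), -18)/(-373) = -12/315 + (-9 + (-2 + 5**2 + 3*5))/(-373) = -12*1/315 + (-9 + (-2 + 25 + 15))*(-1/373) = -4/105 + (-9 + 38)*(-1/373) = -4/105 + 29*(-1/373) = -4/105 - 29/373 = -4537/39165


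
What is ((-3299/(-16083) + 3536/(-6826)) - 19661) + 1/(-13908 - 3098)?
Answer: -18353463861053335/933481090674 ≈ -19661.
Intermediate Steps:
((-3299/(-16083) + 3536/(-6826)) - 19661) + 1/(-13908 - 3098) = ((-3299*(-1/16083) + 3536*(-1/6826)) - 19661) + 1/(-17006) = ((3299/16083 - 1768/3413) - 19661) - 1/17006 = (-17175257/54891279 - 19661) - 1/17006 = -1079234611676/54891279 - 1/17006 = -18353463861053335/933481090674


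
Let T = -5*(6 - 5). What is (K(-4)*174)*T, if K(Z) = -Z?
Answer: -3480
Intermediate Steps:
T = -5 (T = -5*1 = -5)
(K(-4)*174)*T = (-1*(-4)*174)*(-5) = (4*174)*(-5) = 696*(-5) = -3480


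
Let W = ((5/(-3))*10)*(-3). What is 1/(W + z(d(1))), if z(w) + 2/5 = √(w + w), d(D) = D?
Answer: 620/30727 - 25*√2/61454 ≈ 0.019602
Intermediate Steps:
z(w) = -⅖ + √2*√w (z(w) = -⅖ + √(w + w) = -⅖ + √(2*w) = -⅖ + √2*√w)
W = 50 (W = ((5*(-⅓))*10)*(-3) = -5/3*10*(-3) = -50/3*(-3) = 50)
1/(W + z(d(1))) = 1/(50 + (-⅖ + √2*√1)) = 1/(50 + (-⅖ + √2*1)) = 1/(50 + (-⅖ + √2)) = 1/(248/5 + √2)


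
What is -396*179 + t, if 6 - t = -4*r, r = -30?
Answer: -70998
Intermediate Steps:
t = -114 (t = 6 - (-4)*(-30) = 6 - 1*120 = 6 - 120 = -114)
-396*179 + t = -396*179 - 114 = -70884 - 114 = -70998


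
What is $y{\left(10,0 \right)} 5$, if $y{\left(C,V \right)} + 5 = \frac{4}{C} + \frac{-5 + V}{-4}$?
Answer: $- \frac{67}{4} \approx -16.75$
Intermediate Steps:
$y{\left(C,V \right)} = - \frac{15}{4} + \frac{4}{C} - \frac{V}{4}$ ($y{\left(C,V \right)} = -5 + \left(\frac{4}{C} + \frac{-5 + V}{-4}\right) = -5 + \left(\frac{4}{C} + \left(-5 + V\right) \left(- \frac{1}{4}\right)\right) = -5 - \left(- \frac{5}{4} - \frac{4}{C} + \frac{V}{4}\right) = -5 + \left(\frac{5}{4} + \frac{4}{C} - \frac{V}{4}\right) = - \frac{15}{4} + \frac{4}{C} - \frac{V}{4}$)
$y{\left(10,0 \right)} 5 = \frac{16 - 10 \left(15 + 0\right)}{4 \cdot 10} \cdot 5 = \frac{1}{4} \cdot \frac{1}{10} \left(16 - 10 \cdot 15\right) 5 = \frac{1}{4} \cdot \frac{1}{10} \left(16 - 150\right) 5 = \frac{1}{4} \cdot \frac{1}{10} \left(-134\right) 5 = \left(- \frac{67}{20}\right) 5 = - \frac{67}{4}$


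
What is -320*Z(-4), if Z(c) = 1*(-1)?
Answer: 320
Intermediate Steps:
Z(c) = -1
-320*Z(-4) = -320*(-1) = 320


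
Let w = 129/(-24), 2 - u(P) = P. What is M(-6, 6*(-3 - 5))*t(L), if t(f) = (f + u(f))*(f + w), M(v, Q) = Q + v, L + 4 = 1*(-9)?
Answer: 3969/2 ≈ 1984.5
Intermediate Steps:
u(P) = 2 - P
w = -43/8 (w = 129*(-1/24) = -43/8 ≈ -5.3750)
L = -13 (L = -4 + 1*(-9) = -4 - 9 = -13)
t(f) = -43/4 + 2*f (t(f) = (f + (2 - f))*(f - 43/8) = 2*(-43/8 + f) = -43/4 + 2*f)
M(-6, 6*(-3 - 5))*t(L) = (6*(-3 - 5) - 6)*(-43/4 + 2*(-13)) = (6*(-8) - 6)*(-43/4 - 26) = (-48 - 6)*(-147/4) = -54*(-147/4) = 3969/2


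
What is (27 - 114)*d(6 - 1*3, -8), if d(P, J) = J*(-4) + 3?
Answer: -3045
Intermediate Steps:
d(P, J) = 3 - 4*J (d(P, J) = -4*J + 3 = 3 - 4*J)
(27 - 114)*d(6 - 1*3, -8) = (27 - 114)*(3 - 4*(-8)) = -87*(3 + 32) = -87*35 = -3045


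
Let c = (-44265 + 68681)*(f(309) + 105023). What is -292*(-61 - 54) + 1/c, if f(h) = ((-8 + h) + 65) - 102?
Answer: 86323682623361/2570687392 ≈ 33580.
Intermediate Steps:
f(h) = -45 + h (f(h) = (57 + h) - 102 = -45 + h)
c = 2570687392 (c = (-44265 + 68681)*((-45 + 309) + 105023) = 24416*(264 + 105023) = 24416*105287 = 2570687392)
-292*(-61 - 54) + 1/c = -292*(-61 - 54) + 1/2570687392 = -292*(-115) + 1/2570687392 = 33580 + 1/2570687392 = 86323682623361/2570687392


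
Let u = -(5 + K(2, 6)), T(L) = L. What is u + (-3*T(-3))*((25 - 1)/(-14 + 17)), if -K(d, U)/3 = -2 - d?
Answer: 55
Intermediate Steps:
K(d, U) = 6 + 3*d (K(d, U) = -3*(-2 - d) = 6 + 3*d)
u = -17 (u = -(5 + (6 + 3*2)) = -(5 + (6 + 6)) = -(5 + 12) = -1*17 = -17)
u + (-3*T(-3))*((25 - 1)/(-14 + 17)) = -17 + (-3*(-3))*((25 - 1)/(-14 + 17)) = -17 + 9*(24/3) = -17 + 9*(24*(1/3)) = -17 + 9*8 = -17 + 72 = 55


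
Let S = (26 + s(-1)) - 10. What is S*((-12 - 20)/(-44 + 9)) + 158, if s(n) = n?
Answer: 1202/7 ≈ 171.71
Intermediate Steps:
S = 15 (S = (26 - 1) - 10 = 25 - 10 = 15)
S*((-12 - 20)/(-44 + 9)) + 158 = 15*((-12 - 20)/(-44 + 9)) + 158 = 15*(-32/(-35)) + 158 = 15*(-32*(-1/35)) + 158 = 15*(32/35) + 158 = 96/7 + 158 = 1202/7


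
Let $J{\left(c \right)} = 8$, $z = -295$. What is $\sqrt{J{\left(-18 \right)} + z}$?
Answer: $i \sqrt{287} \approx 16.941 i$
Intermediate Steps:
$\sqrt{J{\left(-18 \right)} + z} = \sqrt{8 - 295} = \sqrt{-287} = i \sqrt{287}$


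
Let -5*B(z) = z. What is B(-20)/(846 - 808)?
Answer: 2/19 ≈ 0.10526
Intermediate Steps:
B(z) = -z/5
B(-20)/(846 - 808) = (-⅕*(-20))/(846 - 808) = 4/38 = (1/38)*4 = 2/19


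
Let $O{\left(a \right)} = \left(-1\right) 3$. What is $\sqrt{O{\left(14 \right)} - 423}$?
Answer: $i \sqrt{426} \approx 20.64 i$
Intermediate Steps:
$O{\left(a \right)} = -3$
$\sqrt{O{\left(14 \right)} - 423} = \sqrt{-3 - 423} = \sqrt{-426} = i \sqrt{426}$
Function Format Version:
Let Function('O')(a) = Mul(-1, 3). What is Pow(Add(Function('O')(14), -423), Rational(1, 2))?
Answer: Mul(I, Pow(426, Rational(1, 2))) ≈ Mul(20.640, I)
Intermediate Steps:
Function('O')(a) = -3
Pow(Add(Function('O')(14), -423), Rational(1, 2)) = Pow(Add(-3, -423), Rational(1, 2)) = Pow(-426, Rational(1, 2)) = Mul(I, Pow(426, Rational(1, 2)))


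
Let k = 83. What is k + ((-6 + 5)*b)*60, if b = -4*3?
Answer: 803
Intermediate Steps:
b = -12
k + ((-6 + 5)*b)*60 = 83 + ((-6 + 5)*(-12))*60 = 83 - 1*(-12)*60 = 83 + 12*60 = 83 + 720 = 803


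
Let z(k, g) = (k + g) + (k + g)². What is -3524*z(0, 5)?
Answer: -105720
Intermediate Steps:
z(k, g) = g + k + (g + k)² (z(k, g) = (g + k) + (g + k)² = g + k + (g + k)²)
-3524*z(0, 5) = -3524*(5 + 0 + (5 + 0)²) = -3524*(5 + 0 + 5²) = -3524*(5 + 0 + 25) = -3524*30 = -105720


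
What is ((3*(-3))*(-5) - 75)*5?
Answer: -150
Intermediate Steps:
((3*(-3))*(-5) - 75)*5 = (-9*(-5) - 75)*5 = (45 - 75)*5 = -30*5 = -150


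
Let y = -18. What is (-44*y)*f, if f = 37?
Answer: 29304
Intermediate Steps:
(-44*y)*f = -44*(-18)*37 = 792*37 = 29304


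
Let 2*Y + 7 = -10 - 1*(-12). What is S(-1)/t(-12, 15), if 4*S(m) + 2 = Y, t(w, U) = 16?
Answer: -9/128 ≈ -0.070313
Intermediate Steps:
Y = -5/2 (Y = -7/2 + (-10 - 1*(-12))/2 = -7/2 + (-10 + 12)/2 = -7/2 + (½)*2 = -7/2 + 1 = -5/2 ≈ -2.5000)
S(m) = -9/8 (S(m) = -½ + (¼)*(-5/2) = -½ - 5/8 = -9/8)
S(-1)/t(-12, 15) = -9/8/16 = -9/8*1/16 = -9/128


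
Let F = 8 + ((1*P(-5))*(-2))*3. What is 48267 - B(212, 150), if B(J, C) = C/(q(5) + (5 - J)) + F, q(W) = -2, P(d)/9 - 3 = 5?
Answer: 10176569/209 ≈ 48692.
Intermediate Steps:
P(d) = 72 (P(d) = 27 + 9*5 = 27 + 45 = 72)
F = -424 (F = 8 + ((1*72)*(-2))*3 = 8 + (72*(-2))*3 = 8 - 144*3 = 8 - 432 = -424)
B(J, C) = -424 + C/(3 - J) (B(J, C) = C/(-2 + (5 - J)) - 424 = C/(3 - J) - 424 = -424 + C/(3 - J))
48267 - B(212, 150) = 48267 - (1272 - 1*150 - 424*212)/(-3 + 212) = 48267 - (1272 - 150 - 89888)/209 = 48267 - (-88766)/209 = 48267 - 1*(-88766/209) = 48267 + 88766/209 = 10176569/209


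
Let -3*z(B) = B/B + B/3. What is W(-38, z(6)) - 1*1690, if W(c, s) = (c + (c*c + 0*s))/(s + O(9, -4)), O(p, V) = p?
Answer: -6057/4 ≈ -1514.3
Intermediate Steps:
z(B) = -⅓ - B/9 (z(B) = -(B/B + B/3)/3 = -(1 + B*(⅓))/3 = -(1 + B/3)/3 = -⅓ - B/9)
W(c, s) = (c + c²)/(9 + s) (W(c, s) = (c + (c*c + 0*s))/(s + 9) = (c + (c² + 0))/(9 + s) = (c + c²)/(9 + s))
W(-38, z(6)) - 1*1690 = -38*(1 - 38)/(9 + (-⅓ - ⅑*6)) - 1*1690 = -38*(-37)/(9 + (-⅓ - ⅔)) - 1690 = -38*(-37)/(9 - 1) - 1690 = -38*(-37)/8 - 1690 = -38*⅛*(-37) - 1690 = 703/4 - 1690 = -6057/4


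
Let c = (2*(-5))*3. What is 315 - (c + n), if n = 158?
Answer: 187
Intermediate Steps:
c = -30 (c = -10*3 = -30)
315 - (c + n) = 315 - (-30 + 158) = 315 - 1*128 = 315 - 128 = 187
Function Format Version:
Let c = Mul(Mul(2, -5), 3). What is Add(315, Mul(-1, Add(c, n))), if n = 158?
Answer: 187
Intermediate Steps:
c = -30 (c = Mul(-10, 3) = -30)
Add(315, Mul(-1, Add(c, n))) = Add(315, Mul(-1, Add(-30, 158))) = Add(315, Mul(-1, 128)) = Add(315, -128) = 187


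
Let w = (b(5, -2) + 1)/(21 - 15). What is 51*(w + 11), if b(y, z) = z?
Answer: 1105/2 ≈ 552.50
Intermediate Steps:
w = -⅙ (w = (-2 + 1)/(21 - 15) = -1/6 = -1*⅙ = -⅙ ≈ -0.16667)
51*(w + 11) = 51*(-⅙ + 11) = 51*(65/6) = 1105/2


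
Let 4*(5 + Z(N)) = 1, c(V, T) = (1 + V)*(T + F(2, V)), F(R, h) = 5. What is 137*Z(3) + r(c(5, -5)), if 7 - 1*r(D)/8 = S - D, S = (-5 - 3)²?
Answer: -4427/4 ≈ -1106.8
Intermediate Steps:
S = 64 (S = (-8)² = 64)
c(V, T) = (1 + V)*(5 + T) (c(V, T) = (1 + V)*(T + 5) = (1 + V)*(5 + T))
Z(N) = -19/4 (Z(N) = -5 + (¼)*1 = -5 + ¼ = -19/4)
r(D) = -456 + 8*D (r(D) = 56 - 8*(64 - D) = 56 + (-512 + 8*D) = -456 + 8*D)
137*Z(3) + r(c(5, -5)) = 137*(-19/4) + (-456 + 8*(5 - 5 + 5*5 - 5*5)) = -2603/4 + (-456 + 8*(5 - 5 + 25 - 25)) = -2603/4 + (-456 + 8*0) = -2603/4 + (-456 + 0) = -2603/4 - 456 = -4427/4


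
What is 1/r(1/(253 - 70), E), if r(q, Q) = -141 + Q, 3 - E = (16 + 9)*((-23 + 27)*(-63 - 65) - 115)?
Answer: 1/15537 ≈ 6.4363e-5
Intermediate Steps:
E = 15678 (E = 3 - (16 + 9)*((-23 + 27)*(-63 - 65) - 115) = 3 - 25*(4*(-128) - 115) = 3 - 25*(-512 - 115) = 3 - 25*(-627) = 3 - 1*(-15675) = 3 + 15675 = 15678)
1/r(1/(253 - 70), E) = 1/(-141 + 15678) = 1/15537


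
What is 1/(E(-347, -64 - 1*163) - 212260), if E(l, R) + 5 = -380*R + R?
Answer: -1/126232 ≈ -7.9219e-6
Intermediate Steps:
E(l, R) = -5 - 379*R (E(l, R) = -5 + (-380*R + R) = -5 - 379*R)
1/(E(-347, -64 - 1*163) - 212260) = 1/((-5 - 379*(-64 - 1*163)) - 212260) = 1/((-5 - 379*(-64 - 163)) - 212260) = 1/((-5 - 379*(-227)) - 212260) = 1/((-5 + 86033) - 212260) = 1/(86028 - 212260) = 1/(-126232) = -1/126232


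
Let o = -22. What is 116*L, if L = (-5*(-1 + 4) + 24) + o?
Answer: -1508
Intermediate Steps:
L = -13 (L = (-5*(-1 + 4) + 24) - 22 = (-5*3 + 24) - 22 = (-15 + 24) - 22 = 9 - 22 = -13)
116*L = 116*(-13) = -1508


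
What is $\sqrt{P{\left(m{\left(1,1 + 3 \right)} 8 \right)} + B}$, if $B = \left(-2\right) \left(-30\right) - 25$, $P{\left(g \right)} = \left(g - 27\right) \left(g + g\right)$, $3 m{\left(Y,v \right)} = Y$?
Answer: $\frac{i \sqrt{853}}{3} \approx 9.7354 i$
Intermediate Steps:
$m{\left(Y,v \right)} = \frac{Y}{3}$
$P{\left(g \right)} = 2 g \left(-27 + g\right)$ ($P{\left(g \right)} = \left(-27 + g\right) 2 g = 2 g \left(-27 + g\right)$)
$B = 35$ ($B = 60 - 25 = 35$)
$\sqrt{P{\left(m{\left(1,1 + 3 \right)} 8 \right)} + B} = \sqrt{2 \cdot \frac{1}{3} \cdot 1 \cdot 8 \left(-27 + \frac{1}{3} \cdot 1 \cdot 8\right) + 35} = \sqrt{2 \cdot \frac{1}{3} \cdot 8 \left(-27 + \frac{1}{3} \cdot 8\right) + 35} = \sqrt{2 \cdot \frac{8}{3} \left(-27 + \frac{8}{3}\right) + 35} = \sqrt{2 \cdot \frac{8}{3} \left(- \frac{73}{3}\right) + 35} = \sqrt{- \frac{1168}{9} + 35} = \sqrt{- \frac{853}{9}} = \frac{i \sqrt{853}}{3}$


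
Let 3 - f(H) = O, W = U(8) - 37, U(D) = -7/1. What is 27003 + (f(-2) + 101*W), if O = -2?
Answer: 22564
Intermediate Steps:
U(D) = -7 (U(D) = -7*1 = -7)
W = -44 (W = -7 - 37 = -44)
f(H) = 5 (f(H) = 3 - 1*(-2) = 3 + 2 = 5)
27003 + (f(-2) + 101*W) = 27003 + (5 + 101*(-44)) = 27003 + (5 - 4444) = 27003 - 4439 = 22564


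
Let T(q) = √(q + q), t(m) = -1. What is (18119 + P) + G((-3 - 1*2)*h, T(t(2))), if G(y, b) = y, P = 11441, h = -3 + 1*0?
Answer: 29575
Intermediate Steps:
h = -3 (h = -3 + 0 = -3)
T(q) = √2*√q (T(q) = √(2*q) = √2*√q)
(18119 + P) + G((-3 - 1*2)*h, T(t(2))) = (18119 + 11441) + (-3 - 1*2)*(-3) = 29560 + (-3 - 2)*(-3) = 29560 - 5*(-3) = 29560 + 15 = 29575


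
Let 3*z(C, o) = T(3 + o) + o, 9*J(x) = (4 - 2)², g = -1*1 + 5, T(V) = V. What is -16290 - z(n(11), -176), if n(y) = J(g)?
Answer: -48521/3 ≈ -16174.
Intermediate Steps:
g = 4 (g = -1 + 5 = 4)
J(x) = 4/9 (J(x) = (4 - 2)²/9 = (⅑)*2² = (⅑)*4 = 4/9)
n(y) = 4/9
z(C, o) = 1 + 2*o/3 (z(C, o) = ((3 + o) + o)/3 = (3 + 2*o)/3 = 1 + 2*o/3)
-16290 - z(n(11), -176) = -16290 - (1 + (⅔)*(-176)) = -16290 - (1 - 352/3) = -16290 - 1*(-349/3) = -16290 + 349/3 = -48521/3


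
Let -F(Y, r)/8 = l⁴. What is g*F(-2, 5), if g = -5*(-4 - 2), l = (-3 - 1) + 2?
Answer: -3840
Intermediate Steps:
l = -2 (l = -4 + 2 = -2)
F(Y, r) = -128 (F(Y, r) = -8*(-2)⁴ = -8*16 = -128)
g = 30 (g = -5*(-6) = 30)
g*F(-2, 5) = 30*(-128) = -3840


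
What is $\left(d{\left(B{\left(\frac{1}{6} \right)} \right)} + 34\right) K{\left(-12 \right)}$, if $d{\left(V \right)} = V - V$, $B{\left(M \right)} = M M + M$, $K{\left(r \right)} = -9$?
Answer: $-306$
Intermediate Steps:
$B{\left(M \right)} = M + M^{2}$ ($B{\left(M \right)} = M^{2} + M = M + M^{2}$)
$d{\left(V \right)} = 0$
$\left(d{\left(B{\left(\frac{1}{6} \right)} \right)} + 34\right) K{\left(-12 \right)} = \left(0 + 34\right) \left(-9\right) = 34 \left(-9\right) = -306$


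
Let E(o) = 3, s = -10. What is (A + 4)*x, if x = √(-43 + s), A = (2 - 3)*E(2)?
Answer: I*√53 ≈ 7.2801*I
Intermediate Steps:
A = -3 (A = (2 - 3)*3 = -1*3 = -3)
x = I*√53 (x = √(-43 - 10) = √(-53) = I*√53 ≈ 7.2801*I)
(A + 4)*x = (-3 + 4)*(I*√53) = 1*(I*√53) = I*√53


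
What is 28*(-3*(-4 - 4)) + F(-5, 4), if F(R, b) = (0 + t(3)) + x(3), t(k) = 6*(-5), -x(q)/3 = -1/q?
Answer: 643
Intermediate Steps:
x(q) = 3/q (x(q) = -(-3)/q = 3/q)
t(k) = -30
F(R, b) = -29 (F(R, b) = (0 - 30) + 3/3 = -30 + 3*(⅓) = -30 + 1 = -29)
28*(-3*(-4 - 4)) + F(-5, 4) = 28*(-3*(-4 - 4)) - 29 = 28*(-3*(-8)) - 29 = 28*24 - 29 = 672 - 29 = 643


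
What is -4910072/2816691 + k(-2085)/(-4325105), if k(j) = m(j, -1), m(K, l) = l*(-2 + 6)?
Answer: -21236565690796/12182484327555 ≈ -1.7432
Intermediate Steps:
m(K, l) = 4*l (m(K, l) = l*4 = 4*l)
k(j) = -4 (k(j) = 4*(-1) = -4)
-4910072/2816691 + k(-2085)/(-4325105) = -4910072/2816691 - 4/(-4325105) = -4910072*1/2816691 - 4*(-1/4325105) = -4910072/2816691 + 4/4325105 = -21236565690796/12182484327555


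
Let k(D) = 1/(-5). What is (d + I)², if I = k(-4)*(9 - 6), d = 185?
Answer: 850084/25 ≈ 34003.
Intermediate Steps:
k(D) = -⅕
I = -⅗ (I = -(9 - 6)/5 = -⅕*3 = -⅗ ≈ -0.60000)
(d + I)² = (185 - ⅗)² = (922/5)² = 850084/25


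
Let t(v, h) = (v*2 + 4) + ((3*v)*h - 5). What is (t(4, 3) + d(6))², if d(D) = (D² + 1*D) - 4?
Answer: 6561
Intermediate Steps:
d(D) = -4 + D + D² (d(D) = (D² + D) - 4 = (D + D²) - 4 = -4 + D + D²)
t(v, h) = -1 + 2*v + 3*h*v (t(v, h) = (2*v + 4) + (3*h*v - 5) = (4 + 2*v) + (-5 + 3*h*v) = -1 + 2*v + 3*h*v)
(t(4, 3) + d(6))² = ((-1 + 2*4 + 3*3*4) + (-4 + 6 + 6²))² = ((-1 + 8 + 36) + (-4 + 6 + 36))² = (43 + 38)² = 81² = 6561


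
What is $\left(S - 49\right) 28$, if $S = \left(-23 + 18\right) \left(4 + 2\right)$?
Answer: $-2212$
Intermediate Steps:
$S = -30$ ($S = \left(-5\right) 6 = -30$)
$\left(S - 49\right) 28 = \left(-30 - 49\right) 28 = \left(-79\right) 28 = -2212$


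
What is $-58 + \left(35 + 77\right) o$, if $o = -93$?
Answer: $-10474$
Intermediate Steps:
$-58 + \left(35 + 77\right) o = -58 + \left(35 + 77\right) \left(-93\right) = -58 + 112 \left(-93\right) = -58 - 10416 = -10474$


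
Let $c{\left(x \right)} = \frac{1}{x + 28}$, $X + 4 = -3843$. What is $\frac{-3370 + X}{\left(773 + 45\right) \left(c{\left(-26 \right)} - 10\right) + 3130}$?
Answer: $\frac{1031}{663} \approx 1.5551$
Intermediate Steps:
$X = -3847$ ($X = -4 - 3843 = -3847$)
$c{\left(x \right)} = \frac{1}{28 + x}$
$\frac{-3370 + X}{\left(773 + 45\right) \left(c{\left(-26 \right)} - 10\right) + 3130} = \frac{-3370 - 3847}{\left(773 + 45\right) \left(\frac{1}{28 - 26} - 10\right) + 3130} = - \frac{7217}{818 \left(\frac{1}{2} - 10\right) + 3130} = - \frac{7217}{818 \left(- \frac{19}{2}\right) + 3130} = - \frac{7217}{-7771 + 3130} = - \frac{7217}{-4641} = \left(-7217\right) \left(- \frac{1}{4641}\right) = \frac{1031}{663}$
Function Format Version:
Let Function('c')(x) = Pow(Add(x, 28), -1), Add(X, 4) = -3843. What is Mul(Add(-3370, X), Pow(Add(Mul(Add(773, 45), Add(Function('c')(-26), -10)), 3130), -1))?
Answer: Rational(1031, 663) ≈ 1.5551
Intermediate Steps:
X = -3847 (X = Add(-4, -3843) = -3847)
Function('c')(x) = Pow(Add(28, x), -1)
Mul(Add(-3370, X), Pow(Add(Mul(Add(773, 45), Add(Function('c')(-26), -10)), 3130), -1)) = Mul(Add(-3370, -3847), Pow(Add(Mul(Add(773, 45), Add(Pow(Add(28, -26), -1), -10)), 3130), -1)) = Mul(-7217, Pow(Add(Mul(818, Add(Pow(2, -1), -10)), 3130), -1)) = Mul(-7217, Pow(Add(Mul(818, Add(Rational(1, 2), -10)), 3130), -1)) = Mul(-7217, Pow(Add(Mul(818, Rational(-19, 2)), 3130), -1)) = Mul(-7217, Pow(Add(-7771, 3130), -1)) = Mul(-7217, Pow(-4641, -1)) = Mul(-7217, Rational(-1, 4641)) = Rational(1031, 663)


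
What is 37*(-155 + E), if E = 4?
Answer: -5587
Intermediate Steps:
37*(-155 + E) = 37*(-155 + 4) = 37*(-151) = -5587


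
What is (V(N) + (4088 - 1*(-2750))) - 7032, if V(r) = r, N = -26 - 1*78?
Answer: -298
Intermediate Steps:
N = -104 (N = -26 - 78 = -104)
(V(N) + (4088 - 1*(-2750))) - 7032 = (-104 + (4088 - 1*(-2750))) - 7032 = (-104 + (4088 + 2750)) - 7032 = (-104 + 6838) - 7032 = 6734 - 7032 = -298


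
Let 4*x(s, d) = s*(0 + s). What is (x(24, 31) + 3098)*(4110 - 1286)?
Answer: 9155408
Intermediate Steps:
x(s, d) = s²/4 (x(s, d) = (s*(0 + s))/4 = (s*s)/4 = s²/4)
(x(24, 31) + 3098)*(4110 - 1286) = ((¼)*24² + 3098)*(4110 - 1286) = ((¼)*576 + 3098)*2824 = (144 + 3098)*2824 = 3242*2824 = 9155408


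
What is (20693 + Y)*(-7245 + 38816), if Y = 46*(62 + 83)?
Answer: 863877273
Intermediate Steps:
Y = 6670 (Y = 46*145 = 6670)
(20693 + Y)*(-7245 + 38816) = (20693 + 6670)*(-7245 + 38816) = 27363*31571 = 863877273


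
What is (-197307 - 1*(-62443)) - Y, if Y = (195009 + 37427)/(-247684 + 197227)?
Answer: -6804600412/50457 ≈ -1.3486e+5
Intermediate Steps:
Y = -232436/50457 (Y = 232436/(-50457) = 232436*(-1/50457) = -232436/50457 ≈ -4.6066)
(-197307 - 1*(-62443)) - Y = (-197307 - 1*(-62443)) - 1*(-232436/50457) = (-197307 + 62443) + 232436/50457 = -134864 + 232436/50457 = -6804600412/50457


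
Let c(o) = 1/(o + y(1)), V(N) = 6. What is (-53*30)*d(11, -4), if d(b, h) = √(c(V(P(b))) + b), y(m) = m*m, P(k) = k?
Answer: -1590*√546/7 ≈ -5307.6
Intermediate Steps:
y(m) = m²
c(o) = 1/(1 + o) (c(o) = 1/(o + 1²) = 1/(o + 1) = 1/(1 + o))
d(b, h) = √(⅐ + b) (d(b, h) = √(1/(1 + 6) + b) = √(1/7 + b) = √(⅐ + b))
(-53*30)*d(11, -4) = (-53*30)*(√(7 + 49*11)/7) = -1590*√(7 + 539)/7 = -1590*√546/7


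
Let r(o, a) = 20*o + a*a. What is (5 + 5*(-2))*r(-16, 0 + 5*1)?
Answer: 1475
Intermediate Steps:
r(o, a) = a² + 20*o (r(o, a) = 20*o + a² = a² + 20*o)
(5 + 5*(-2))*r(-16, 0 + 5*1) = (5 + 5*(-2))*((0 + 5*1)² + 20*(-16)) = (5 - 10)*((0 + 5)² - 320) = -5*(5² - 320) = -5*(25 - 320) = -5*(-295) = 1475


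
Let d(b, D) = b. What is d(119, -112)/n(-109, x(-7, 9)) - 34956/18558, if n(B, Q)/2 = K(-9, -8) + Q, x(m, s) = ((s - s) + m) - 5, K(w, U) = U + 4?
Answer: -184833/32992 ≈ -5.6024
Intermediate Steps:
K(w, U) = 4 + U
x(m, s) = -5 + m (x(m, s) = (0 + m) - 5 = m - 5 = -5 + m)
n(B, Q) = -8 + 2*Q (n(B, Q) = 2*((4 - 8) + Q) = 2*(-4 + Q) = -8 + 2*Q)
d(119, -112)/n(-109, x(-7, 9)) - 34956/18558 = 119/(-8 + 2*(-5 - 7)) - 34956/18558 = 119/(-8 + 2*(-12)) - 34956*1/18558 = 119/(-8 - 24) - 1942/1031 = 119/(-32) - 1942/1031 = 119*(-1/32) - 1942/1031 = -119/32 - 1942/1031 = -184833/32992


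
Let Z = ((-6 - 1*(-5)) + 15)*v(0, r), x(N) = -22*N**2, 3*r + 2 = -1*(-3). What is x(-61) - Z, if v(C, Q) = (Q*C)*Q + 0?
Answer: -81862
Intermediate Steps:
r = 1/3 (r = -2/3 + (-1*(-3))/3 = -2/3 + (1/3)*3 = -2/3 + 1 = 1/3 ≈ 0.33333)
v(C, Q) = C*Q**2 (v(C, Q) = (C*Q)*Q + 0 = C*Q**2 + 0 = C*Q**2)
Z = 0 (Z = ((-6 - 1*(-5)) + 15)*(0*(1/3)**2) = ((-6 + 5) + 15)*(0*(1/9)) = (-1 + 15)*0 = 14*0 = 0)
x(-61) - Z = -22*(-61)**2 - 1*0 = -22*3721 + 0 = -81862 + 0 = -81862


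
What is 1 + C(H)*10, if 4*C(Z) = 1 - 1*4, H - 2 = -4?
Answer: -13/2 ≈ -6.5000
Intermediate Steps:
H = -2 (H = 2 - 4 = -2)
C(Z) = -¾ (C(Z) = (1 - 1*4)/4 = (1 - 4)/4 = (¼)*(-3) = -¾)
1 + C(H)*10 = 1 - ¾*10 = 1 - 15/2 = -13/2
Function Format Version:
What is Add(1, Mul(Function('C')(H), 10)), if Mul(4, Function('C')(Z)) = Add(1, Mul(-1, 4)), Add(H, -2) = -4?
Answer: Rational(-13, 2) ≈ -6.5000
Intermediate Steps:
H = -2 (H = Add(2, -4) = -2)
Function('C')(Z) = Rational(-3, 4) (Function('C')(Z) = Mul(Rational(1, 4), Add(1, Mul(-1, 4))) = Mul(Rational(1, 4), Add(1, -4)) = Mul(Rational(1, 4), -3) = Rational(-3, 4))
Add(1, Mul(Function('C')(H), 10)) = Add(1, Mul(Rational(-3, 4), 10)) = Add(1, Rational(-15, 2)) = Rational(-13, 2)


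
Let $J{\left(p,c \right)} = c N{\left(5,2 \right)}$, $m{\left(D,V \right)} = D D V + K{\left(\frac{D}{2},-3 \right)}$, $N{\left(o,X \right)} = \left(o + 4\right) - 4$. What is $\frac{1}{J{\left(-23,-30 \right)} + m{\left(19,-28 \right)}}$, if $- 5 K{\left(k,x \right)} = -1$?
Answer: $- \frac{5}{51289} \approx -9.7487 \cdot 10^{-5}$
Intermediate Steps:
$K{\left(k,x \right)} = \frac{1}{5}$ ($K{\left(k,x \right)} = \left(- \frac{1}{5}\right) \left(-1\right) = \frac{1}{5}$)
$N{\left(o,X \right)} = o$ ($N{\left(o,X \right)} = \left(4 + o\right) - 4 = o$)
$m{\left(D,V \right)} = \frac{1}{5} + V D^{2}$ ($m{\left(D,V \right)} = D D V + \frac{1}{5} = D^{2} V + \frac{1}{5} = V D^{2} + \frac{1}{5} = \frac{1}{5} + V D^{2}$)
$J{\left(p,c \right)} = 5 c$ ($J{\left(p,c \right)} = c 5 = 5 c$)
$\frac{1}{J{\left(-23,-30 \right)} + m{\left(19,-28 \right)}} = \frac{1}{5 \left(-30\right) + \left(\frac{1}{5} - 28 \cdot 19^{2}\right)} = \frac{1}{-150 + \left(\frac{1}{5} - 10108\right)} = \frac{1}{-150 - \frac{50539}{5}} = \frac{1}{- \frac{51289}{5}} = - \frac{5}{51289}$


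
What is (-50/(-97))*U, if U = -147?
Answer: -7350/97 ≈ -75.773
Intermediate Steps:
(-50/(-97))*U = -50/(-97)*(-147) = -50*(-1/97)*(-147) = (50/97)*(-147) = -7350/97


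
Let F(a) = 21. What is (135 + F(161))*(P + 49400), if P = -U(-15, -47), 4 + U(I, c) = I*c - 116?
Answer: 7615140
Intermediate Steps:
U(I, c) = -120 + I*c (U(I, c) = -4 + (I*c - 116) = -4 + (-116 + I*c) = -120 + I*c)
P = -585 (P = -(-120 - 15*(-47)) = -(-120 + 705) = -1*585 = -585)
(135 + F(161))*(P + 49400) = (135 + 21)*(-585 + 49400) = 156*48815 = 7615140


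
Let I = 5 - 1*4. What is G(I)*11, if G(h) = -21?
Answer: -231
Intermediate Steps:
I = 1 (I = 5 - 4 = 1)
G(I)*11 = -21*11 = -231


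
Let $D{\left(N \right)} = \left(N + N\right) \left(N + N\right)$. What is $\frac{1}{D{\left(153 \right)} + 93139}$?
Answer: $\frac{1}{186775} \approx 5.354 \cdot 10^{-6}$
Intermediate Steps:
$D{\left(N \right)} = 4 N^{2}$ ($D{\left(N \right)} = 2 N 2 N = 4 N^{2}$)
$\frac{1}{D{\left(153 \right)} + 93139} = \frac{1}{4 \cdot 153^{2} + 93139} = \frac{1}{4 \cdot 23409 + 93139} = \frac{1}{93636 + 93139} = \frac{1}{186775}$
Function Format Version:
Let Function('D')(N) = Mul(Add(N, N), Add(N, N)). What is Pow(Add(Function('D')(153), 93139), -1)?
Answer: Rational(1, 186775) ≈ 5.3540e-6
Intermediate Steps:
Function('D')(N) = Mul(4, Pow(N, 2)) (Function('D')(N) = Mul(Mul(2, N), Mul(2, N)) = Mul(4, Pow(N, 2)))
Pow(Add(Function('D')(153), 93139), -1) = Pow(Add(Mul(4, Pow(153, 2)), 93139), -1) = Pow(Add(Mul(4, 23409), 93139), -1) = Pow(Add(93636, 93139), -1) = Pow(186775, -1) = Rational(1, 186775)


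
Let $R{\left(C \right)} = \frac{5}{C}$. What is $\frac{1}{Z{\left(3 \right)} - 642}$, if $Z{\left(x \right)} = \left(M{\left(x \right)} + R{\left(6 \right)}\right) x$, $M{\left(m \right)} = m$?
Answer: $- \frac{2}{1261} \approx -0.001586$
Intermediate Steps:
$Z{\left(x \right)} = x \left(\frac{5}{6} + x\right)$ ($Z{\left(x \right)} = \left(x + \frac{5}{6}\right) x = \left(\frac{5}{6} + x\right) x = x \left(\frac{5}{6} + x\right)$)
$\frac{1}{Z{\left(3 \right)} - 642} = \frac{1}{\frac{1}{6} \cdot 3 \left(5 + 6 \cdot 3\right) - 642} = \frac{1}{\frac{1}{6} \cdot 3 \left(5 + 18\right) - 642} = \frac{1}{\frac{1}{6} \cdot 3 \cdot 23 - 642} = \frac{1}{\frac{23}{2} - 642} = \frac{1}{- \frac{1261}{2}} = - \frac{2}{1261}$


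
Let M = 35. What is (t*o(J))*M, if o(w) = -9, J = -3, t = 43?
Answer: -13545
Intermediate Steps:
(t*o(J))*M = (43*(-9))*35 = -387*35 = -13545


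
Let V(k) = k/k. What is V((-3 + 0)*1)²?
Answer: 1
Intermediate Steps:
V(k) = 1
V((-3 + 0)*1)² = 1² = 1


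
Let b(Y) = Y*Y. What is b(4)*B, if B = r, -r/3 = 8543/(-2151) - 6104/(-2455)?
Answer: 125493776/1760235 ≈ 71.294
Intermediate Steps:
b(Y) = Y**2
r = 7843361/1760235 (r = -3*(8543/(-2151) - 6104/(-2455)) = -3*(8543*(-1/2151) - 6104*(-1/2455)) = -3*(-8543/2151 + 6104/2455) = -3*(-7843361/5280705) = 7843361/1760235 ≈ 4.4559)
B = 7843361/1760235 ≈ 4.4559
b(4)*B = 4**2*(7843361/1760235) = 16*(7843361/1760235) = 125493776/1760235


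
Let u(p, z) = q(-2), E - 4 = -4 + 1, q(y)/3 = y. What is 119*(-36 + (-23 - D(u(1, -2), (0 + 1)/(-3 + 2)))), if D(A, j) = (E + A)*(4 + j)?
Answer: -5236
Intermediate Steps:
q(y) = 3*y
E = 1 (E = 4 + (-4 + 1) = 4 - 3 = 1)
u(p, z) = -6 (u(p, z) = 3*(-2) = -6)
D(A, j) = (1 + A)*(4 + j)
119*(-36 + (-23 - D(u(1, -2), (0 + 1)/(-3 + 2)))) = 119*(-36 + (-23 - (4 + (0 + 1)/(-3 + 2) + 4*(-6) - 6*(0 + 1)/(-3 + 2)))) = 119*(-36 + (-23 - (4 + 1/(-1) - 24 - 6/(-1)))) = 119*(-36 + (-23 - (4 + 1*(-1) - 24 - 6*(-1)))) = 119*(-36 + (-23 - (4 - 1 - 24 - 6*(-1)))) = 119*(-36 + (-23 - (4 - 1 - 24 + 6))) = 119*(-36 + (-23 - 1*(-15))) = 119*(-36 + (-23 + 15)) = 119*(-36 - 8) = 119*(-44) = -5236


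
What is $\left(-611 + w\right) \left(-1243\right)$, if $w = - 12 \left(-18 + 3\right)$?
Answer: $535733$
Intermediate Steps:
$w = 180$ ($w = \left(-12\right) \left(-15\right) = 180$)
$\left(-611 + w\right) \left(-1243\right) = \left(-611 + 180\right) \left(-1243\right) = \left(-431\right) \left(-1243\right) = 535733$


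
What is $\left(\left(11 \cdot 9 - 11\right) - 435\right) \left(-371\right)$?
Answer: $128737$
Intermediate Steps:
$\left(\left(11 \cdot 9 - 11\right) - 435\right) \left(-371\right) = \left(\left(99 - 11\right) - 435\right) \left(-371\right) = \left(88 - 435\right) \left(-371\right) = \left(-347\right) \left(-371\right) = 128737$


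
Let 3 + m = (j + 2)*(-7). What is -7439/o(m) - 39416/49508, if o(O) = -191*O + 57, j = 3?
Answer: -164154513/90537755 ≈ -1.8131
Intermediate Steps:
m = -38 (m = -3 + (3 + 2)*(-7) = -3 + 5*(-7) = -3 - 35 = -38)
o(O) = 57 - 191*O
-7439/o(m) - 39416/49508 = -7439/(57 - 191*(-38)) - 39416/49508 = -7439/(57 + 7258) - 39416*1/49508 = -7439/7315 - 9854/12377 = -164154513/90537755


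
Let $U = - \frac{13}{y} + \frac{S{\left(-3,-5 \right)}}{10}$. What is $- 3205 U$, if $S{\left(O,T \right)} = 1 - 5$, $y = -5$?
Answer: $-7051$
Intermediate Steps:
$S{\left(O,T \right)} = -4$ ($S{\left(O,T \right)} = 1 - 5 = -4$)
$U = \frac{11}{5}$ ($U = - \frac{13}{-5} - \frac{4}{10} = \left(-13\right) \left(- \frac{1}{5}\right) - \frac{2}{5} = \frac{13}{5} - \frac{2}{5} = \frac{11}{5} \approx 2.2$)
$- 3205 U = \left(-3205\right) \frac{11}{5} = -7051$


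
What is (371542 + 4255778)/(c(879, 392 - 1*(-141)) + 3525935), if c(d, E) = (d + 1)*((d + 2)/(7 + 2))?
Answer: 8329176/6501739 ≈ 1.2811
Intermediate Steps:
c(d, E) = (1 + d)*(2/9 + d/9) (c(d, E) = (1 + d)*((2 + d)/9) = (1 + d)*((2 + d)*(1/9)) = (1 + d)*(2/9 + d/9))
(371542 + 4255778)/(c(879, 392 - 1*(-141)) + 3525935) = (371542 + 4255778)/((2/9 + (1/3)*879 + (1/9)*879**2) + 3525935) = 4627320/((2/9 + 293 + (1/9)*772641) + 3525935) = 4627320/((2/9 + 293 + 85849) + 3525935) = 4627320/(775280/9 + 3525935) = 4627320/(32508695/9) = 4627320*(9/32508695) = 8329176/6501739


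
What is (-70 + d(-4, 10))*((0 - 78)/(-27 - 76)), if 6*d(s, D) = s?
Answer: -5512/103 ≈ -53.515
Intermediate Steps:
d(s, D) = s/6
(-70 + d(-4, 10))*((0 - 78)/(-27 - 76)) = (-70 + (⅙)*(-4))*((0 - 78)/(-27 - 76)) = (-70 - ⅔)*(-78/(-103)) = -(-5512)*(-1)/103 = -212/3*78/103 = -5512/103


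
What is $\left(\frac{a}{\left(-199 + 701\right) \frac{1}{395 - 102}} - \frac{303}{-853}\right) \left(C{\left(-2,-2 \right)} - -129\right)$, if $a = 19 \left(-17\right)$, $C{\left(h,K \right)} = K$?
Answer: $- \frac{10233020047}{428206} \approx -23897.0$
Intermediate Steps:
$a = -323$
$\left(\frac{a}{\left(-199 + 701\right) \frac{1}{395 - 102}} - \frac{303}{-853}\right) \left(C{\left(-2,-2 \right)} - -129\right) = \left(- \frac{323}{\left(-199 + 701\right) \frac{1}{395 - 102}} - \frac{303}{-853}\right) \left(-2 - -129\right) = \left(- \frac{323}{502 \cdot \frac{1}{293}} - - \frac{303}{853}\right) \left(-2 + 129\right) = \left(- \frac{323}{502 \cdot \frac{1}{293}} + \frac{303}{853}\right) 127 = \left(- \frac{323}{\frac{502}{293}} + \frac{303}{853}\right) 127 = \left(\left(-323\right) \frac{293}{502} + \frac{303}{853}\right) 127 = \left(- \frac{94639}{502} + \frac{303}{853}\right) 127 = \left(- \frac{80574961}{428206}\right) 127 = - \frac{10233020047}{428206}$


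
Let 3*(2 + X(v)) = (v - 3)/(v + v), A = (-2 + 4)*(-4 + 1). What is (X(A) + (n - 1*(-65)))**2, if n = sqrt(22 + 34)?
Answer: 64905/16 + 253*sqrt(14) ≈ 5003.2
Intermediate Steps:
n = 2*sqrt(14) (n = sqrt(56) = 2*sqrt(14) ≈ 7.4833)
A = -6 (A = 2*(-3) = -6)
X(v) = -2 + (-3 + v)/(6*v) (X(v) = -2 + ((v - 3)/(v + v))/3 = -2 + ((-3 + v)/((2*v)))/3 = -2 + ((-3 + v)*(1/(2*v)))/3 = -2 + ((-3 + v)/(2*v))/3 = -2 + (-3 + v)/(6*v))
(X(A) + (n - 1*(-65)))**2 = ((1/6)*(-3 - 11*(-6))/(-6) + (2*sqrt(14) - 1*(-65)))**2 = ((1/6)*(-1/6)*(-3 + 66) + (2*sqrt(14) + 65))**2 = ((1/6)*(-1/6)*63 + (65 + 2*sqrt(14)))**2 = (-7/4 + (65 + 2*sqrt(14)))**2 = (253/4 + 2*sqrt(14))**2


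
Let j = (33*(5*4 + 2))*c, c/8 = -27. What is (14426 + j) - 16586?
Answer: -158976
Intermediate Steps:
c = -216 (c = 8*(-27) = -216)
j = -156816 (j = (33*(5*4 + 2))*(-216) = (33*(20 + 2))*(-216) = (33*22)*(-216) = 726*(-216) = -156816)
(14426 + j) - 16586 = (14426 - 156816) - 16586 = -142390 - 16586 = -158976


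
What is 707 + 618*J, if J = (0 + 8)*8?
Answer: 40259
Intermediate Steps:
J = 64 (J = 8*8 = 64)
707 + 618*J = 707 + 618*64 = 707 + 39552 = 40259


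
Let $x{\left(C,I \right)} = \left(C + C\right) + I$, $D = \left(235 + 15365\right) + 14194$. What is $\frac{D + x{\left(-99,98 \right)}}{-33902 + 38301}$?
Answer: $\frac{29694}{4399} \approx 6.7502$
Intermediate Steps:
$D = 29794$ ($D = 15600 + 14194 = 29794$)
$x{\left(C,I \right)} = I + 2 C$ ($x{\left(C,I \right)} = 2 C + I = I + 2 C$)
$\frac{D + x{\left(-99,98 \right)}}{-33902 + 38301} = \frac{29794 + \left(98 + 2 \left(-99\right)\right)}{-33902 + 38301} = \frac{29794 + \left(98 - 198\right)}{4399} = \left(29794 - 100\right) \frac{1}{4399} = 29694 \cdot \frac{1}{4399} = \frac{29694}{4399}$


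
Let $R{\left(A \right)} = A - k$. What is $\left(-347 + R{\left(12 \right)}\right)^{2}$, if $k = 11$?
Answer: $119716$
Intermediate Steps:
$R{\left(A \right)} = -11 + A$ ($R{\left(A \right)} = A - 11 = -11 + A$)
$\left(-347 + R{\left(12 \right)}\right)^{2} = \left(-347 + \left(-11 + 12\right)\right)^{2} = \left(-347 + 1\right)^{2} = \left(-346\right)^{2} = 119716$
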